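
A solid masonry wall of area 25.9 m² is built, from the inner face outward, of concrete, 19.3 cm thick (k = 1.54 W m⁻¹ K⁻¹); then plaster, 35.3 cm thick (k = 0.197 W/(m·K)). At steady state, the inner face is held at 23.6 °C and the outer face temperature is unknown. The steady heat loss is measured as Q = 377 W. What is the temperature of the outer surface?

Series resistances:
  R_concrete = L/(kA) = 0.193/(1.54·25.9) = 0.004839 K/W
  R_plaster = L/(kA) = 0.353/(0.197·25.9) = 0.06918 K/W
ΣR = 0.07402 K/W
ΔT = Q·ΣR = 377 × 0.07402 = 27.91 K
Heat flows outward, so T_out = T_in − ΔT = 23.6 − 27.91 = -4.31 °C

T_out = -4.31 °C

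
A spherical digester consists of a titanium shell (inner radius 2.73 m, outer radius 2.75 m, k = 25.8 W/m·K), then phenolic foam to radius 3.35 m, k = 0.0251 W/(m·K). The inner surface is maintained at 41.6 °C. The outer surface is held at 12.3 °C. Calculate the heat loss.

Series thermal resistances, inner to outer:
  R_titanium = (1/2.73 − 1/2.75)/(4πk) = 0.002664/(4π·25.8) = 8.217×10^-6 K/W
  R_phenolic foam = (1/2.75 − 1/3.35)/(4πk) = 0.06513/(4π·0.0251) = 0.2065 K/W
ΣR = 8.217×10^-6 + 0.2065 = 0.2065 K/W
Q = ΔT/ΣR = (41.6 °C − 12.3 °C)/0.2065 = 142 W

Q = 142 W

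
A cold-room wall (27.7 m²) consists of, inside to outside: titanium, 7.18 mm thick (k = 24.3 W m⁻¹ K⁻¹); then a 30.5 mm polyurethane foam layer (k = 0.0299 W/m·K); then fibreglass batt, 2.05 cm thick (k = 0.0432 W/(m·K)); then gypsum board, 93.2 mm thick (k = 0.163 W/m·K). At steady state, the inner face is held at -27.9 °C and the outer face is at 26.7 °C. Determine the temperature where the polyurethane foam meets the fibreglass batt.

Series thermal resistances, inner to outer:
  R_titanium = L/(kA) = 0.00718/(24.3·27.7) = 1.067×10^-5 K/W
  R_polyurethane foam = L/(kA) = 0.0305/(0.0299·27.7) = 0.03683 K/W
  R_fibreglass batt = L/(kA) = 0.0205/(0.0432·27.7) = 0.01713 K/W
  R_gypsum board = L/(kA) = 0.0932/(0.163·27.7) = 0.02064 K/W
ΣR = 1.067×10^-5 + 0.03683 + 0.01713 + 0.02064 = 0.07461 K/W
Q = ΔT/ΣR = (-27.9 °C − 26.7 °C)/0.07461 = -731.8 W
From the inner boundary to the polyurethane foam/fibreglass batt interface, ΣR_partial = 0.03684 K/W.
T_interface = T_in − Q·ΣR_partial = -27.9 °C − (-731.8)(0.03684) = -0.94 °C

T = -0.94 °C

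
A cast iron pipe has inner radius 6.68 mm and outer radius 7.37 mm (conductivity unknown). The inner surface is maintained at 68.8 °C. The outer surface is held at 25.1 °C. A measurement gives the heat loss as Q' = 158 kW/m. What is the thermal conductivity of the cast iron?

ΣR = ΔT/Q' = |68.8 − 25.1|/1.58×10^5 = 2.766×10^-4 m·K/W
ln(r₂/r₁)/(2πk) = 2.766×10^-4 ⇒ k = 0.09830/(2π·2.766×10^-4) = 56.6 W/m·K

k = 56.6 W/m·K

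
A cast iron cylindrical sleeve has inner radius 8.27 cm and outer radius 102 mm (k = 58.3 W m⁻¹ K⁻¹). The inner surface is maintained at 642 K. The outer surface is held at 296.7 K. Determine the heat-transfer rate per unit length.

Q' = 6.03×10^5 W/m

Q' = 2πk·ΔT/ln(r₂/r₁) = 2π × 58.3 × 345.3 / ln(0.102/0.0827) = 6.03×10^5 W/m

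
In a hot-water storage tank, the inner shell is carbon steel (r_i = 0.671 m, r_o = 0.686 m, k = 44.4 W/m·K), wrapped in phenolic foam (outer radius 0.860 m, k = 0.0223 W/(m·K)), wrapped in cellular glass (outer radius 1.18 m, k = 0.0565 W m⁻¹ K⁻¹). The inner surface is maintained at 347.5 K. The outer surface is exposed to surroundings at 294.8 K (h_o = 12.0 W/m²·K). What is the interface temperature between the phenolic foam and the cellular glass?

T = 310.6 K

Resistance network (inner→outer):
  R_carbon steel = (1/0.671 − 1/0.686)/(4πk) = 0.03259/(4π·44.4) = 5.841×10^-5 K/W
  R_phenolic foam = (1/0.686 − 1/0.860)/(4πk) = 0.2949/(4π·0.0223) = 1.052 K/W
  R_cellular glass = (1/0.860 − 1/1.18)/(4πk) = 0.3153/(4π·0.0565) = 0.4441 K/W
  R_conv,out = 1/(4πr²h) = 1/(4π·1.18²·12.0) = 0.004763 K/W
ΣR = 5.841×10^-5 + 1.052 + 0.4441 + 0.004763 = 1.501 K/W
Q = ΔT/ΣR = (347.5 K − 294.8 K)/1.501 = 35.11 W
From the inner boundary to the phenolic foam/cellular glass interface, ΣR_partial = 1.052 K/W.
T_interface = T_in − Q·ΣR_partial = 347.5 K − (35.11)(1.052) = 310.6 K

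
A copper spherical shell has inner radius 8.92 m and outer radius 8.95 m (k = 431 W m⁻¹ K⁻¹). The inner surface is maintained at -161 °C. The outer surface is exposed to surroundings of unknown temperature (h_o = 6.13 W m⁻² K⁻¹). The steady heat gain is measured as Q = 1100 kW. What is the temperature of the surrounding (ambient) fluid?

T_out = 17.3 °C

Sum the resistances:
  R_copper = (1/8.92 − 1/8.95)/(4πk) = 3.758×10^-4/(4π·431) = 6.938×10^-8 K/W
  R_conv,out = 1/(4πr²h) = 1/(4π·8.95²·6.13) = 1.621×10^-4 K/W
ΣR = 1.621×10^-4 K/W
ΔT = Q·ΣR = 1.10×10^6 × 1.621×10^-4 = 178.3 K
Heat flows inward, so T_out = T_in + ΔT = -161 + 178.3 = 17.3 °C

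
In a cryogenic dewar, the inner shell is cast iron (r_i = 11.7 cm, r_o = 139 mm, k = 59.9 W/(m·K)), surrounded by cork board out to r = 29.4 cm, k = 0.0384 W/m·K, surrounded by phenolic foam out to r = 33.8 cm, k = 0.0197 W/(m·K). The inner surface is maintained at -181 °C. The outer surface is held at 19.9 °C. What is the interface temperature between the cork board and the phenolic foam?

T = -17.3 °C

Resistance network (inner→outer):
  R_cast iron = (1/0.117 − 1/0.139)/(4πk) = 1.353/(4π·59.9) = 0.001797 K/W
  R_cork board = (1/0.139 − 1/0.294)/(4πk) = 3.793/(4π·0.0384) = 7.860 K/W
  R_phenolic foam = (1/0.294 − 1/0.338)/(4πk) = 0.4428/(4π·0.0197) = 1.789 K/W
ΣR = 0.001797 + 7.860 + 1.789 = 9.651 K/W
Q = ΔT/ΣR = (-181 °C − 19.9 °C)/9.651 = -20.82 W
From the inner boundary to the cork board/phenolic foam interface, ΣR_partial = 7.862 K/W.
T_interface = T_in − Q·ΣR_partial = -181 °C − (-20.82)(7.862) = -17.3 °C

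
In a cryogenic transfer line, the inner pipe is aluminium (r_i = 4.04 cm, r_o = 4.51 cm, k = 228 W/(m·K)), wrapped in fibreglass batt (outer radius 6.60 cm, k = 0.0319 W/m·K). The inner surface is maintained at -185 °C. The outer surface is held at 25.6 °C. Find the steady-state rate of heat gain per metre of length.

Q' = 111 W/m

Treat each layer as a resistance in series:
  R'_aluminium = ln(0.0451/0.0404)/(2πk) = 0.1101/(2π·228) = 7.682×10^-5 m·K/W
  R'_fibreglass batt = ln(0.0660/0.0451)/(2πk) = 0.3808/(2π·0.0319) = 1.900 m·K/W
ΣR = 7.682×10^-5 + 1.900 = 1.900 m·K/W
Q' = ΔT/ΣR = (-185 °C − 25.6 °C)/1.900 = -111 W/m
(Negative Q' ⇒ heat flows inward; heat gain = 111 W/m.)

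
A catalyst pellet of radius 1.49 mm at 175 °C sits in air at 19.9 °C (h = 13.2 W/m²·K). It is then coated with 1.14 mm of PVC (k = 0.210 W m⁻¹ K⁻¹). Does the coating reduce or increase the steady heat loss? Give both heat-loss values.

increases: 0.0571 → 0.158 W

Critical radius for a sphere: r_cr = 2k/h = 0.0318 m = 3.18 cm.
Outer radius after coating: r₂ = 0.00149 + 0.00114 = 0.00263 m.
Since r₁ < r_cr and r₂ ≤ r_cr, the coating moves toward the maximum at r_cr — heat loss rises.
Bare: R = 1/(4πr₁²h) = 2715 K/W; Q = 155.1/2715 = 0.0571 W.
Coated: R = R_cond + R_conv = 981.8 K/W; Q = 155.1/981.8 = 0.158 W.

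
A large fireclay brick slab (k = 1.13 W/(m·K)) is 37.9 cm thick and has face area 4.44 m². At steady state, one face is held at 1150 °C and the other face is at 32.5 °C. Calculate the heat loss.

Q = kA·ΔT/L = 1.13 × 4.44 × |1150 °C − 32.5 °C| / 0.379 = 14800 W

Q = 14.8 kW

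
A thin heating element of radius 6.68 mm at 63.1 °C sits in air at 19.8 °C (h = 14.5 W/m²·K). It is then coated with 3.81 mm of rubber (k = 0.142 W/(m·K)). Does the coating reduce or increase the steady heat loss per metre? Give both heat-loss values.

Critical radius for a cylinder: r_cr = k/h = 0.00979 m = 0.979 cm.
Outer radius after coating: r₂ = 0.00668 + 0.00381 = 0.01049 m.
r₁ < r_cr < r₂: heat loss rises to a maximum at r_cr then falls. Whether the coating helps depends on whether Q(r₂) has dropped back below Q(r₁).
Bare: R = 1/(2πr₁h) = 1.643 m·K/W; Q = 43.3/1.643 = 26.4 W/m.
Coated: R = R_cond + R_conv = 1.552 m·K/W; Q = 43.3/1.552 = 27.9 W/m.

increases: 26.4 → 27.9 W/m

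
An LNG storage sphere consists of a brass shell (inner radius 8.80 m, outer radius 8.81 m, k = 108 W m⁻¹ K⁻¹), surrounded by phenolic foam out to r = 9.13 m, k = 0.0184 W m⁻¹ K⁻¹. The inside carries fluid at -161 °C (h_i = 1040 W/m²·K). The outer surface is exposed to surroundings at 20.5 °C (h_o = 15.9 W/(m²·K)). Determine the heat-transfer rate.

Series thermal resistances, inner to outer:
  R_conv,in = 1/(4πr²h) = 1/(4π·8.80²·1040) = 9.881×10^-7 K/W
  R_brass = (1/8.80 − 1/8.81)/(4πk) = 1.290×10^-4/(4π·108) = 9.504×10^-8 K/W
  R_phenolic foam = (1/8.81 − 1/9.13)/(4πk) = 0.003978/(4π·0.0184) = 0.01721 K/W
  R_conv,out = 1/(4πr²h) = 1/(4π·9.13²·15.9) = 6.004×10^-5 K/W
ΣR = 9.881×10^-7 + 9.504×10^-8 + 0.01721 + 6.004×10^-5 = 0.01727 K/W
Q = ΔT/ΣR = (-161 °C − 20.5 °C)/0.01727 = -10500 W
(Negative Q ⇒ heat flows inward; heat gain = 10500 W.)

Q = 10.5 kW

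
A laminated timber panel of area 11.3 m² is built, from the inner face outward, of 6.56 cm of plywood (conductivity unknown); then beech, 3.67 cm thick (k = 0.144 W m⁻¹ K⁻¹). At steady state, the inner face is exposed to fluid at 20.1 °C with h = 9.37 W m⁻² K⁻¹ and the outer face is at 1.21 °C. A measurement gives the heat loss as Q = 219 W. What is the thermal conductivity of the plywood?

ΣR = ΔT/Q = |20.1 − 1.21|/219 = 0.08626 K/W
Known resistances:
  R_conv,in = 1/(hA) = 1/(9.37·11.3) = 0.009445 K/W
  R_beech = L/(kA) = 0.0367/(0.144·11.3) = 0.02255 K/W
R_plywood = ΣR − ΣR_known = 0.08626 − 0.03200 = 0.05426 K/W
L/(kA) = 0.05426 ⇒ k = 0.0656/(0.05426·11.3) = 0.107 W/m·K

k = 0.107 W/m·K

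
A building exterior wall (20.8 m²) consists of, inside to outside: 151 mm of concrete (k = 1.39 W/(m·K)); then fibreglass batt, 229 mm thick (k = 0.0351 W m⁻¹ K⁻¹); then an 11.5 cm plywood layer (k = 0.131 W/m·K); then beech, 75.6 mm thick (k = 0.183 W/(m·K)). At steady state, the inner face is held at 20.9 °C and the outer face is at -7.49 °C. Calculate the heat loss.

Q = 74.5 W

Series thermal resistances, inner to outer:
  R_concrete = L/(kA) = 0.151/(1.39·20.8) = 0.005223 K/W
  R_fibreglass batt = L/(kA) = 0.229/(0.0351·20.8) = 0.3137 K/W
  R_plywood = L/(kA) = 0.115/(0.131·20.8) = 0.04220 K/W
  R_beech = L/(kA) = 0.0756/(0.183·20.8) = 0.01986 K/W
ΣR = 0.005223 + 0.3137 + 0.04220 + 0.01986 = 0.3810 K/W
Q = ΔT/ΣR = (20.9 °C − -7.49 °C)/0.3810 = 74.5 W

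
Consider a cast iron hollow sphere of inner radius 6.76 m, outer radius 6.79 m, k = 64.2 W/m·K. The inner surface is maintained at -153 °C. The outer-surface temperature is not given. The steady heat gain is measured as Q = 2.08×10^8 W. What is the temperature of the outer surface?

Sum the resistances:
  R_cast iron = (1/6.76 − 1/6.79)/(4πk) = 6.536×10^-4/(4π·64.2) = 8.101×10^-7 K/W
ΣR = 8.101×10^-7 K/W
ΔT = Q·ΣR = 2.08×10^8 × 8.101×10^-7 = 168.5 K
Heat flows inward, so T_out = T_in + ΔT = -153 + 168.5 = 15.5 °C

T_out = 15.5 °C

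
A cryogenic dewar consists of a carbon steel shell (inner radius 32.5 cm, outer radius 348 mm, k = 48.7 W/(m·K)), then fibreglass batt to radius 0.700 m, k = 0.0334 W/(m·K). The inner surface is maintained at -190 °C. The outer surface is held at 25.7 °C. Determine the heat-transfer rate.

Resistance network (inner→outer):
  R_carbon steel = (1/0.325 − 1/0.348)/(4πk) = 0.2034/(4π·48.7) = 3.323×10^-4 K/W
  R_fibreglass batt = (1/0.348 − 1/0.700)/(4πk) = 1.445/(4π·0.0334) = 3.443 K/W
ΣR = 3.323×10^-4 + 3.443 = 3.443 K/W
Q = ΔT/ΣR = (-190 °C − 25.7 °C)/3.443 = -62.6 W
(Negative Q ⇒ heat flows inward; heat gain = 62.6 W.)

Q = 62.6 W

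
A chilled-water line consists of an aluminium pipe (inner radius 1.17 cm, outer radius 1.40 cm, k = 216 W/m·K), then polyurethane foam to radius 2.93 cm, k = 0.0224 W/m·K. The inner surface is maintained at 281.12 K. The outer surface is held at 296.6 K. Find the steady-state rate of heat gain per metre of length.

Q' = 2.95 W/m

Series thermal resistances, inner to outer:
  R'_aluminium = ln(0.0140/0.0117)/(2πk) = 0.1795/(2π·216) = 1.322×10^-4 m·K/W
  R'_polyurethane foam = ln(0.0293/0.0140)/(2πk) = 0.7385/(2π·0.0224) = 5.247 m·K/W
ΣR = 1.322×10^-4 + 5.247 = 5.247 m·K/W
Q' = ΔT/ΣR = (281.12 K − 296.6 K)/5.247 = -2.95 W/m
(Negative Q' ⇒ heat flows inward; heat gain = 2.95 W/m.)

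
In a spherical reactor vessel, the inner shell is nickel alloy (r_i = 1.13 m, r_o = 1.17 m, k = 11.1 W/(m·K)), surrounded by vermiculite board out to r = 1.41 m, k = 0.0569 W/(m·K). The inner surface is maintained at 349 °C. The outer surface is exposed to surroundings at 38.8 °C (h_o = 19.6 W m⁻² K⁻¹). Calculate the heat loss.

Treat each layer as a resistance in series:
  R_nickel alloy = (1/1.13 − 1/1.17)/(4πk) = 0.03025/(4π·11.1) = 2.169×10^-4 K/W
  R_vermiculite board = (1/1.17 − 1/1.41)/(4πk) = 0.1455/(4π·0.0569) = 0.2035 K/W
  R_conv,out = 1/(4πr²h) = 1/(4π·1.41²·19.6) = 0.002042 K/W
ΣR = 2.169×10^-4 + 0.2035 + 0.002042 = 0.2058 K/W
Q = ΔT/ΣR = (349 °C − 38.8 °C)/0.2058 = 1510 W

Q = 1510 W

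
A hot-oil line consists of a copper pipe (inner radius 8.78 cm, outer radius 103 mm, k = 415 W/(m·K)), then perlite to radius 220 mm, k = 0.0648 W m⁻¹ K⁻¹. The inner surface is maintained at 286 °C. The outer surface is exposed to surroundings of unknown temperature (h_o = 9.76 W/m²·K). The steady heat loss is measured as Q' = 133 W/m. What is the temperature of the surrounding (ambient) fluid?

T_out = 28.2 °C

Series resistances:
  R'_copper = ln(0.103/0.0878)/(2πk) = 0.1597/(2π·415) = 6.123×10^-5 m·K/W
  R'_perlite = ln(0.220/0.103)/(2πk) = 0.7589/(2π·0.0648) = 1.864 m·K/W
  R'_conv,out = 1/(2πr h) = 1/(2π·0.220·9.76) = 0.07412 m·K/W
ΣR = 1.938 m·K/W
ΔT = Q'·ΣR = 133 × 1.938 = 257.8 K
Heat flows outward, so T_out = T_in − ΔT = 286 − 257.8 = 28.2 °C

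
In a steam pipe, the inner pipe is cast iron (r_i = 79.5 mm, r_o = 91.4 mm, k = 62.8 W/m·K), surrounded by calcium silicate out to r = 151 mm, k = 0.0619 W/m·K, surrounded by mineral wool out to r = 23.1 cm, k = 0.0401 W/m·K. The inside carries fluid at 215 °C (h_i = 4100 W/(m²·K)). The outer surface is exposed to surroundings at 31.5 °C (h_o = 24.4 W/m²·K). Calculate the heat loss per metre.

Q' = 61.0 W/m

Resistance network (inner→outer):
  R'_conv,in = 1/(2πr h) = 1/(2π·0.0795·4100) = 4.883×10^-4 m·K/W
  R'_cast iron = ln(0.0914/0.0795)/(2πk) = 0.1395/(2π·62.8) = 3.535×10^-4 m·K/W
  R'_calcium silicate = ln(0.151/0.0914)/(2πk) = 0.5020/(2π·0.0619) = 1.291 m·K/W
  R'_mineral wool = ln(0.231/0.151)/(2πk) = 0.4251/(2π·0.0401) = 1.687 m·K/W
  R'_conv,out = 1/(2πr h) = 1/(2π·0.231·24.4) = 0.02824 m·K/W
ΣR = 4.883×10^-4 + 3.535×10^-4 + 1.291 + 1.687 + 0.02824 = 3.007 m·K/W
Q' = ΔT/ΣR = (215 °C − 31.5 °C)/3.007 = 61.0 W/m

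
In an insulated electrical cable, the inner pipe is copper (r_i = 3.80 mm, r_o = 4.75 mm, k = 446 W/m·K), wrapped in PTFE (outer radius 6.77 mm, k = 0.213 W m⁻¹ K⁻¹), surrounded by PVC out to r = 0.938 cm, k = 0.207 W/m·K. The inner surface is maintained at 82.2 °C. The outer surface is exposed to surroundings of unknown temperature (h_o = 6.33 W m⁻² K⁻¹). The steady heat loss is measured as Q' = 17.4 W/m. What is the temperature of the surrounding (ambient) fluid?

T_out = 26.6 °C

Sum the resistances:
  R'_copper = ln(0.00475/0.00380)/(2πk) = 0.2231/(2π·446) = 7.963×10^-5 m·K/W
  R'_PTFE = ln(0.00677/0.00475)/(2πk) = 0.3544/(2π·0.213) = 0.2648 m·K/W
  R'_PVC = ln(0.00938/0.00677)/(2πk) = 0.3261/(2π·0.207) = 0.2507 m·K/W
  R'_conv,out = 1/(2πr h) = 1/(2π·0.00938·6.33) = 2.680 m·K/W
ΣR = 3.196 m·K/W
ΔT = Q'·ΣR = 17.4 × 3.196 = 55.61 K
Heat flows outward, so T_out = T_in − ΔT = 82.2 − 55.61 = 26.6 °C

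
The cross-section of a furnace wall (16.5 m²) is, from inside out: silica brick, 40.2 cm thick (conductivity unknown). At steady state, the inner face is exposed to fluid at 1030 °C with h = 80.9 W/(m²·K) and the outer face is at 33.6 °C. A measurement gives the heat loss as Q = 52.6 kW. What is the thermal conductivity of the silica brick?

k = 1.34 W/m·K

ΣR = ΔT/Q = |1030 − 33.6|/52600 = 0.01894 K/W
Known resistances:
  R_conv,in = 1/(hA) = 1/(80.9·16.5) = 7.491×10^-4 K/W
R_silica brick = ΣR − ΣR_known = 0.01894 − 7.491×10^-4 = 0.01819 K/W
L/(kA) = 0.01819 ⇒ k = 0.402/(0.01819·16.5) = 1.34 W/m·K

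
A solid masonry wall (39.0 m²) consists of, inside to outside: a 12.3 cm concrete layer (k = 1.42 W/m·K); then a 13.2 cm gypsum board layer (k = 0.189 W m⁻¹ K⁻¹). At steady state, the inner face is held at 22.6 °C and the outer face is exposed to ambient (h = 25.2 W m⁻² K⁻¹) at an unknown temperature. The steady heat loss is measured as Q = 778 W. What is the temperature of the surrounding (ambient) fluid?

Series resistances:
  R_concrete = L/(kA) = 0.123/(1.42·39.0) = 0.002221 K/W
  R_gypsum board = L/(kA) = 0.132/(0.189·39.0) = 0.01791 K/W
  R_conv,out = 1/(hA) = 1/(25.2·39.0) = 0.001018 K/W
ΣR = 0.02115 K/W
ΔT = Q·ΣR = 778 × 0.02115 = 16.45 K
Heat flows outward, so T_out = T_in − ΔT = 22.6 − 16.45 = 6.15 °C

T_out = 6.15 °C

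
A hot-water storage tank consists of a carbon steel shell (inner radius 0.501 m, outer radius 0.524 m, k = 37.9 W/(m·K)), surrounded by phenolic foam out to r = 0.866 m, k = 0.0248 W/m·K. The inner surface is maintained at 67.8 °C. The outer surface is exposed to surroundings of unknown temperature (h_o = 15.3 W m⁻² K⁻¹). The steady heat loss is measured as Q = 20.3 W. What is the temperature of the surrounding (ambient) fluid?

Sum the resistances:
  R_carbon steel = (1/0.501 − 1/0.524)/(4πk) = 0.08761/(4π·37.9) = 1.840×10^-4 K/W
  R_phenolic foam = (1/0.524 − 1/0.866)/(4πk) = 0.7537/(4π·0.0248) = 2.418 K/W
  R_conv,out = 1/(4πr²h) = 1/(4π·0.866²·15.3) = 0.006935 K/W
ΣR = 2.425 K/W
ΔT = Q·ΣR = 20.3 × 2.425 = 49.23 K
Heat flows outward, so T_out = T_in − ΔT = 67.8 − 49.23 = 18.6 °C

T_out = 18.6 °C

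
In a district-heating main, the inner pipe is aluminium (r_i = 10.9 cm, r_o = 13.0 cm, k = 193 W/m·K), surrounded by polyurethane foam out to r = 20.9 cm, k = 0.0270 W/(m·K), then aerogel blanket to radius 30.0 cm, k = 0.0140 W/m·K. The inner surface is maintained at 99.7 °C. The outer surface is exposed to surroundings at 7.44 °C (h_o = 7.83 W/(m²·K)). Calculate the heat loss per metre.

Series thermal resistances, inner to outer:
  R'_aluminium = ln(0.130/0.109)/(2πk) = 0.1762/(2π·193) = 1.453×10^-4 m·K/W
  R'_polyurethane foam = ln(0.209/0.130)/(2πk) = 0.4748/(2π·0.0270) = 2.799 m·K/W
  R'_aerogel blanket = ln(0.300/0.209)/(2πk) = 0.3614/(2π·0.0140) = 4.109 m·K/W
  R'_conv,out = 1/(2πr h) = 1/(2π·0.300·7.83) = 0.06775 m·K/W
ΣR = 1.453×10^-4 + 2.799 + 4.109 + 0.06775 = 6.976 m·K/W
Q' = ΔT/ΣR = (99.7 °C − 7.44 °C)/6.976 = 13.2 W/m

Q' = 13.2 W/m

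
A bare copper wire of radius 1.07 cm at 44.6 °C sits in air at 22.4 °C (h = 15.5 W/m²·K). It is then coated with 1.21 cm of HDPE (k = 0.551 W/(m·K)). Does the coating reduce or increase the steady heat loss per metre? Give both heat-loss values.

increases: 23.1 → 33.2 W/m

Critical radius for a cylinder: r_cr = k/h = 0.0355 m = 3.55 cm.
Outer radius after coating: r₂ = 0.0107 + 0.0121 = 0.0228 m.
Since r₁ < r_cr and r₂ ≤ r_cr, the coating moves toward the maximum at r_cr — heat loss rises.
Bare: R = 1/(2πr₁h) = 0.9596 m·K/W; Q = 22.2/0.9596 = 23.1 W/m.
Coated: R = R_cond + R_conv = 0.6689 m·K/W; Q = 22.2/0.6689 = 33.2 W/m.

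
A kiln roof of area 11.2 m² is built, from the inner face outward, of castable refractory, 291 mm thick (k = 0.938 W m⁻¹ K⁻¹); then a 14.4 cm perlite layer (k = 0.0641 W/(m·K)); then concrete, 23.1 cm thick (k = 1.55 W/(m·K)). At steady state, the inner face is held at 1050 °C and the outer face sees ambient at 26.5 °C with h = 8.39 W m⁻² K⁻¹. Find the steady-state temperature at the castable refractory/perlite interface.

Series thermal resistances, inner to outer:
  R_castable refractory = L/(kA) = 0.291/(0.938·11.2) = 0.02770 K/W
  R_perlite = L/(kA) = 0.144/(0.0641·11.2) = 0.2006 K/W
  R_concrete = L/(kA) = 0.231/(1.55·11.2) = 0.01331 K/W
  R_conv,out = 1/(hA) = 1/(8.39·11.2) = 0.01064 K/W
ΣR = 0.02770 + 0.2006 + 0.01331 + 0.01064 = 0.2522 K/W
Q = ΔT/ΣR = (1050 °C − 26.5 °C)/0.2522 = 4058 W
From the inner boundary to the castable refractory/perlite interface, ΣR_partial = 0.02770 K/W.
T_interface = T_in − Q·ΣR_partial = 1050 °C − (4058)(0.02770) = 938 °C

T = 938 °C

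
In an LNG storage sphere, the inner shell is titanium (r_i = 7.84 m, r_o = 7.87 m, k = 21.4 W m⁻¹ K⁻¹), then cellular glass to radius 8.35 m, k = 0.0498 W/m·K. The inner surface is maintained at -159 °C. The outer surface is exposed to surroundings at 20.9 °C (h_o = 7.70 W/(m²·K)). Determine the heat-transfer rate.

Q = 15200 W

Series thermal resistances, inner to outer:
  R_titanium = (1/7.84 − 1/7.87)/(4πk) = 4.862×10^-4/(4π·21.4) = 1.808×10^-6 K/W
  R_cellular glass = (1/7.87 − 1/8.35)/(4πk) = 0.007304/(4π·0.0498) = 0.01167 K/W
  R_conv,out = 1/(4πr²h) = 1/(4π·8.35²·7.70) = 1.482×10^-4 K/W
ΣR = 1.808×10^-6 + 0.01167 + 1.482×10^-4 = 0.01182 K/W
Q = ΔT/ΣR = (-159 °C − 20.9 °C)/0.01182 = -15200 W
(Negative Q ⇒ heat flows inward; heat gain = 15200 W.)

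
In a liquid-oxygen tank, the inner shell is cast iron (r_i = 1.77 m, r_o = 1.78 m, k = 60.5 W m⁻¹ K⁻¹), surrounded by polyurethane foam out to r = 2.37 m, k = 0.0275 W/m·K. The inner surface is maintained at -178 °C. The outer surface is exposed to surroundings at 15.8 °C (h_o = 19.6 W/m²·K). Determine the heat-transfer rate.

Q = 478 W

Treat each layer as a resistance in series:
  R_cast iron = (1/1.77 − 1/1.78)/(4πk) = 0.003174/(4π·60.5) = 4.175×10^-6 K/W
  R_polyurethane foam = (1/1.78 − 1/2.37)/(4πk) = 0.1399/(4π·0.0275) = 0.4047 K/W
  R_conv,out = 1/(4πr²h) = 1/(4π·2.37²·19.6) = 7.228×10^-4 K/W
ΣR = 4.175×10^-6 + 0.4047 + 7.228×10^-4 = 0.4054 K/W
Q = ΔT/ΣR = (-178 °C − 15.8 °C)/0.4054 = -478 W
(Negative Q ⇒ heat flows inward; heat gain = 478 W.)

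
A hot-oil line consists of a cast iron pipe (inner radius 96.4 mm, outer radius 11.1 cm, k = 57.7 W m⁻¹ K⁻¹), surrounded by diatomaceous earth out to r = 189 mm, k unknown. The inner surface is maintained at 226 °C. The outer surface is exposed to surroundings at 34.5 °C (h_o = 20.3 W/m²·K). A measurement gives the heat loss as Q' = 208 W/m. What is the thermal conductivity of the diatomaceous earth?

ΣR = ΔT/Q' = |226 − 34.5|/208 = 0.9207 m·K/W
Known resistances:
  R'_cast iron = ln(0.111/0.0964)/(2πk) = 0.1410/(2π·57.7) = 3.890×10^-4 m·K/W
  R'_conv,out = 1/(2πr h) = 1/(2π·0.189·20.3) = 0.04148 m·K/W
R_diatomaceous earth = ΣR − ΣR_known = 0.9207 − 0.04187 = 0.8788 m·K/W
ln(r₂/r₁)/(2πk) = 0.8788 ⇒ k = 0.5322/(2π·0.8788) = 0.0964 W/m·K

k = 0.0964 W/m·K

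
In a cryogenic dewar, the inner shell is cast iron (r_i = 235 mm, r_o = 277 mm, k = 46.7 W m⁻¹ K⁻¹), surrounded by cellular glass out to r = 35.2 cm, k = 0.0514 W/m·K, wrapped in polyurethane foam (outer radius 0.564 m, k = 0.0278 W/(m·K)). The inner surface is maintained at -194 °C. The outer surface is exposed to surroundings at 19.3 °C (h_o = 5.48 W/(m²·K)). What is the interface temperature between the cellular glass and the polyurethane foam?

T = -135 °C

Series thermal resistances, inner to outer:
  R_cast iron = (1/0.235 − 1/0.277)/(4πk) = 0.6452/(4π·46.7) = 0.001099 K/W
  R_cellular glass = (1/0.277 − 1/0.352)/(4πk) = 0.7692/(4π·0.0514) = 1.191 K/W
  R_polyurethane foam = (1/0.352 − 1/0.564)/(4πk) = 1.068/(4π·0.0278) = 3.057 K/W
  R_conv,out = 1/(4πr²h) = 1/(4π·0.564²·5.48) = 0.04565 K/W
ΣR = 0.001099 + 1.191 + 3.057 + 0.04565 = 4.295 K/W
Q = ΔT/ΣR = (-194 °C − 19.3 °C)/4.295 = -49.66 W
From the inner boundary to the cellular glass/polyurethane foam interface, ΣR_partial = 1.192 K/W.
T_interface = T_in − Q·ΣR_partial = -194 °C − (-49.66)(1.192) = -135 °C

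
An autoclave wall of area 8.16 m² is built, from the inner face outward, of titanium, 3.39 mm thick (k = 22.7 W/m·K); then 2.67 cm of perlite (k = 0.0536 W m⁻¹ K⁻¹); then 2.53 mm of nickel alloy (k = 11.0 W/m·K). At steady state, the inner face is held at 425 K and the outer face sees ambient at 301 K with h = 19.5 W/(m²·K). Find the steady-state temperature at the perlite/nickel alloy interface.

T = 312.6 K

Series thermal resistances, inner to outer:
  R_titanium = L/(kA) = 0.00339/(22.7·8.16) = 1.830×10^-5 K/W
  R_perlite = L/(kA) = 0.0267/(0.0536·8.16) = 0.06105 K/W
  R_nickel alloy = L/(kA) = 0.00253/(11.0·8.16) = 2.819×10^-5 K/W
  R_conv,out = 1/(hA) = 1/(19.5·8.16) = 0.006285 K/W
ΣR = 1.830×10^-5 + 0.06105 + 2.819×10^-5 + 0.006285 = 0.06738 K/W
Q = ΔT/ΣR = (425 K − 301 K)/0.06738 = 1840 W
From the inner boundary to the perlite/nickel alloy interface, ΣR_partial = 0.06107 K/W.
T_interface = T_in − Q·ΣR_partial = 425 K − (1840)(0.06107) = 312.6 K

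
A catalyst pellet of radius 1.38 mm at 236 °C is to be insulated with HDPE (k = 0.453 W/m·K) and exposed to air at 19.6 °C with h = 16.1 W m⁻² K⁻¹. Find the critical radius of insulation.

r_cr = 5.63 cm

For a sphere, r_cr = 2k_ins/h = 2·0.453/16.1 = 0.0563 m = 5.63 cm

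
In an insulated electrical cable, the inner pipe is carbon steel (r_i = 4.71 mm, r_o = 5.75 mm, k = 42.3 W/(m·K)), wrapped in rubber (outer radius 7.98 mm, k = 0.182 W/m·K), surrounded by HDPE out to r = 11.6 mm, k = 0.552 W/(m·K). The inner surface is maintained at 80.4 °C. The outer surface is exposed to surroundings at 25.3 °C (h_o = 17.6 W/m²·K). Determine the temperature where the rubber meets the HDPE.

T = 66.9 °C

Resistance network (inner→outer):
  R'_carbon steel = ln(0.00575/0.00471)/(2πk) = 0.1995/(2π·42.3) = 7.507×10^-4 m·K/W
  R'_rubber = ln(0.00798/0.00575)/(2πk) = 0.3277/(2π·0.182) = 0.2866 m·K/W
  R'_HDPE = ln(0.0116/0.00798)/(2πk) = 0.3741/(2π·0.552) = 0.1079 m·K/W
  R'_conv,out = 1/(2πr h) = 1/(2π·0.0116·17.6) = 0.7796 m·K/W
ΣR = 7.507×10^-4 + 0.2866 + 0.1079 + 0.7796 = 1.175 m·K/W
Q' = ΔT/ΣR = (80.4 °C − 25.3 °C)/1.175 = 46.89 W/m
From the inner boundary to the rubber/HDPE interface, ΣR_partial = 0.2874 m·K/W.
T_interface = T_in − Q'·ΣR_partial = 80.4 °C − (46.89)(0.2874) = 66.9 °C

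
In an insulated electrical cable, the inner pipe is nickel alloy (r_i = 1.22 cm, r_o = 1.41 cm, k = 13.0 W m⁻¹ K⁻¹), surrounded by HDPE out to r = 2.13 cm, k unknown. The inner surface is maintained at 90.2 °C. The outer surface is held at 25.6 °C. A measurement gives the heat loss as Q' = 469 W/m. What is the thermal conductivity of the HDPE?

ΣR = ΔT/Q' = |90.2 − 25.6|/469 = 0.1377 m·K/W
Known resistances:
  R'_nickel alloy = ln(0.0141/0.0122)/(2πk) = 0.1447/(2π·13.0) = 0.001772 m·K/W
R_HDPE = ΣR − ΣR_known = 0.1377 − 0.001772 = 0.1359 m·K/W
ln(r₂/r₁)/(2πk) = 0.1359 ⇒ k = 0.4125/(2π·0.1359) = 0.483 W/m·K

k = 0.483 W/m·K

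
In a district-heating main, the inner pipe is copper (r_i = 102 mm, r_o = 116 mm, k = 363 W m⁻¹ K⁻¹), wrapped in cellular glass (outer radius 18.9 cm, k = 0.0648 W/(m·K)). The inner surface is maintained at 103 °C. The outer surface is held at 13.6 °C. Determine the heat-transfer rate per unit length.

Series thermal resistances, inner to outer:
  R'_copper = ln(0.116/0.102)/(2πk) = 0.1286/(2π·363) = 5.639×10^-5 m·K/W
  R'_cellular glass = ln(0.189/0.116)/(2πk) = 0.4882/(2π·0.0648) = 1.199 m·K/W
ΣR = 5.639×10^-5 + 1.199 = 1.199 m·K/W
Q' = ΔT/ΣR = (103 °C − 13.6 °C)/1.199 = 74.6 W/m

Q' = 74.6 W/m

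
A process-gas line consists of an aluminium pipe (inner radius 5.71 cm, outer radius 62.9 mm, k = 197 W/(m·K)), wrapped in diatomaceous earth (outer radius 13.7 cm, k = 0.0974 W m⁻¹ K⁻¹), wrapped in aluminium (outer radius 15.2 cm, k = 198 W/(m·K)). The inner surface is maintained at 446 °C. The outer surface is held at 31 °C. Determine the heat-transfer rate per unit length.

Resistance network (inner→outer):
  R'_aluminium = ln(0.0629/0.0571)/(2πk) = 0.09674/(2π·197) = 7.816×10^-5 m·K/W
  R'_diatomaceous earth = ln(0.137/0.0629)/(2πk) = 0.7784/(2π·0.0974) = 1.272 m·K/W
  R'_aluminium = ln(0.152/0.137)/(2πk) = 0.1039/(2π·198) = 8.352×10^-5 m·K/W
ΣR = 7.816×10^-5 + 1.272 + 8.352×10^-5 = 1.272 m·K/W
Q' = ΔT/ΣR = (446 °C − 31 °C)/1.272 = 326 W/m

Q' = 326 W/m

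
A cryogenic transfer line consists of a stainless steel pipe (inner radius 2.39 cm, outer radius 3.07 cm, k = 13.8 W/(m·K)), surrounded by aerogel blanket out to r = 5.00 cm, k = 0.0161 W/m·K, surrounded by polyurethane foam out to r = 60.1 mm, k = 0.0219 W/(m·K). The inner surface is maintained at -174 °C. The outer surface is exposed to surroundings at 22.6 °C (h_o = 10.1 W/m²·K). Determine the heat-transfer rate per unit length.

Q' = 30.6 W/m

Resistance network (inner→outer):
  R'_stainless steel = ln(0.0307/0.0239)/(2πk) = 0.2504/(2π·13.8) = 0.002888 m·K/W
  R'_aerogel blanket = ln(0.0500/0.0307)/(2πk) = 0.4878/(2π·0.0161) = 4.822 m·K/W
  R'_polyurethane foam = ln(0.0601/0.0500)/(2πk) = 0.1840/(2π·0.0219) = 1.337 m·K/W
  R'_conv,out = 1/(2πr h) = 1/(2π·0.0601·10.1) = 0.2622 m·K/W
ΣR = 0.002888 + 4.822 + 1.337 + 0.2622 = 6.424 m·K/W
Q' = ΔT/ΣR = (-174 °C − 22.6 °C)/6.424 = -30.6 W/m
(Negative Q' ⇒ heat flows inward; heat gain = 30.6 W/m.)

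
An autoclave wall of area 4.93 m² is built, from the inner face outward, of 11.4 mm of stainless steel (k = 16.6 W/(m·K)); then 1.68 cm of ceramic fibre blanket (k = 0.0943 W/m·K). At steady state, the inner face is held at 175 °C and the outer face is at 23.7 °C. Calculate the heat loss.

Series thermal resistances, inner to outer:
  R_stainless steel = L/(kA) = 0.0114/(16.6·4.93) = 1.393×10^-4 K/W
  R_ceramic fibre blanket = L/(kA) = 0.0168/(0.0943·4.93) = 0.03614 K/W
ΣR = 1.393×10^-4 + 0.03614 = 0.03628 K/W
Q = ΔT/ΣR = (175 °C − 23.7 °C)/0.03628 = 4170 W

Q = 4.17 kW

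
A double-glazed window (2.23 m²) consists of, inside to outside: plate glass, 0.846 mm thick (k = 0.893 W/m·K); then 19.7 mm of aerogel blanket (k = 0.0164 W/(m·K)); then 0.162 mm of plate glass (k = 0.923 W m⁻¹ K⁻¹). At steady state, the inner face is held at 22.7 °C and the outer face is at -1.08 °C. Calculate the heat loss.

Q = 44.1 W

Resistance network (inner→outer):
  R_plate glass = L/(kA) = 8.46×10^-4/(0.893·2.23) = 4.248×10^-4 K/W
  R_aerogel blanket = L/(kA) = 0.0197/(0.0164·2.23) = 0.5387 K/W
  R_plate glass = L/(kA) = 1.62×10^-4/(0.923·2.23) = 7.871×10^-5 K/W
ΣR = 4.248×10^-4 + 0.5387 + 7.871×10^-5 = 0.5392 K/W
Q = ΔT/ΣR = (22.7 °C − -1.08 °C)/0.5392 = 44.1 W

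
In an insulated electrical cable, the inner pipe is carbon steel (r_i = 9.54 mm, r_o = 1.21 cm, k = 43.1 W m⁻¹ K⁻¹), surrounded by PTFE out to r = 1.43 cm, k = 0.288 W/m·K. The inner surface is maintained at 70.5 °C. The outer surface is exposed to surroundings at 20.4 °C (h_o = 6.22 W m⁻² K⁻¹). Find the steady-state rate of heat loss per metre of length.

Q' = 26.6 W/m

Treat each layer as a resistance in series:
  R'_carbon steel = ln(0.0121/0.00954)/(2πk) = 0.2377/(2π·43.1) = 8.778×10^-4 m·K/W
  R'_PTFE = ln(0.0143/0.0121)/(2πk) = 0.1671/(2π·0.288) = 0.09232 m·K/W
  R'_conv,out = 1/(2πr h) = 1/(2π·0.0143·6.22) = 1.789 m·K/W
ΣR = 8.778×10^-4 + 0.09232 + 1.789 = 1.882 m·K/W
Q' = ΔT/ΣR = (70.5 °C − 20.4 °C)/1.882 = 26.6 W/m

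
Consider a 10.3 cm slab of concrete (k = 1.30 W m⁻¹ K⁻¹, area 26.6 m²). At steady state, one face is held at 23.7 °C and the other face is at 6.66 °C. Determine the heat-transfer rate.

Q = kA·ΔT/L = 1.30 × 26.6 × |23.7 °C − 6.66 °C| / 0.103 = 5720 W

Q = 5720 W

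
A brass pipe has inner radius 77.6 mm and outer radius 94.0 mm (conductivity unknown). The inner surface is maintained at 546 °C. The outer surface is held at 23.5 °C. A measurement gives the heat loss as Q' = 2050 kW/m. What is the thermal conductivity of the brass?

k = 120 W/m·K

ΣR = ΔT/Q' = |546 − 23.5|/2.05×10^6 = 2.549×10^-4 m·K/W
ln(r₂/r₁)/(2πk) = 2.549×10^-4 ⇒ k = 0.1917/(2π·2.549×10^-4) = 120 W/m·K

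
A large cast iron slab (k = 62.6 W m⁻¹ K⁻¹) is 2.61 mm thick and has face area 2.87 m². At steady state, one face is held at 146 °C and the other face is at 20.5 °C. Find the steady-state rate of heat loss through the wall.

Q = kA·ΔT/L = 62.6 × 2.87 × |146 °C − 20.5 °C| / 0.00261 = 8.64×10^6 W

Q = 8640 kW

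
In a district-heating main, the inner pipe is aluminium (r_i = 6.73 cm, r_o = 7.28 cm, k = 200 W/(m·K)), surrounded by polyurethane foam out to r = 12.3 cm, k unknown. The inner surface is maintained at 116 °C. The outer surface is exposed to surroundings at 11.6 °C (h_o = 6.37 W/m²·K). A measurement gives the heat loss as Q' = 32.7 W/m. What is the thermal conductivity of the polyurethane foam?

k = 0.0279 W/m·K

ΣR = ΔT/Q' = |116 − 11.6|/32.7 = 3.193 m·K/W
Known resistances:
  R'_aluminium = ln(0.0728/0.0673)/(2πk) = 0.07856/(2π·200) = 6.251×10^-5 m·K/W
  R'_conv,out = 1/(2πr h) = 1/(2π·0.123·6.37) = 0.2031 m·K/W
R_polyurethane foam = ΣR − ΣR_known = 3.193 − 0.2032 = 2.990 m·K/W
ln(r₂/r₁)/(2πk) = 2.990 ⇒ k = 0.5245/(2π·2.990) = 0.0279 W/m·K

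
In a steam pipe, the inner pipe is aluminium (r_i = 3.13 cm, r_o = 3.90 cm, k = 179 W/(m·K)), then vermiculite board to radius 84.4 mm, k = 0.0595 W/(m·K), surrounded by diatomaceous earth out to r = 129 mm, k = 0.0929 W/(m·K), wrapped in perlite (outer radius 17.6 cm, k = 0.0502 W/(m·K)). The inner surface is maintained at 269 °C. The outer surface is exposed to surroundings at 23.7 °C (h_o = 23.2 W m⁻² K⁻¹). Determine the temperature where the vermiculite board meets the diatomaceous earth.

Treat each layer as a resistance in series:
  R'_aluminium = ln(0.0390/0.0313)/(2πk) = 0.2199/(2π·179) = 1.956×10^-4 m·K/W
  R'_vermiculite board = ln(0.0844/0.0390)/(2πk) = 0.7720/(2π·0.0595) = 2.065 m·K/W
  R'_diatomaceous earth = ln(0.129/0.0844)/(2πk) = 0.4242/(2π·0.0929) = 0.7268 m·K/W
  R'_perlite = ln(0.176/0.129)/(2πk) = 0.3107/(2π·0.0502) = 0.9850 m·K/W
  R'_conv,out = 1/(2πr h) = 1/(2π·0.176·23.2) = 0.03898 m·K/W
ΣR = 1.956×10^-4 + 2.065 + 0.7268 + 0.9850 + 0.03898 = 3.816 m·K/W
Q' = ΔT/ΣR = (269 °C − 23.7 °C)/3.816 = 64.28 W/m
From the inner boundary to the vermiculite board/diatomaceous earth interface, ΣR_partial = 2.065 m·K/W.
T_interface = T_in − Q'·ΣR_partial = 269 °C − (64.28)(2.065) = 136 °C

T = 136 °C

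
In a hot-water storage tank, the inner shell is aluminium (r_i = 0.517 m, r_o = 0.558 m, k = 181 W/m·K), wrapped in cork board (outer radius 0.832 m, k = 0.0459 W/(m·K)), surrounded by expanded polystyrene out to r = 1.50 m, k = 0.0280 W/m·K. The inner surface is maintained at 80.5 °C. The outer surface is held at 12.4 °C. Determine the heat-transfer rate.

Treat each layer as a resistance in series:
  R_aluminium = (1/0.517 − 1/0.558)/(4πk) = 0.1421/(4π·181) = 6.248×10^-5 K/W
  R_cork board = (1/0.558 − 1/0.832)/(4πk) = 0.5902/(4π·0.0459) = 1.023 K/W
  R_expanded polystyrene = (1/0.832 − 1/1.50)/(4πk) = 0.5353/(4π·0.0280) = 1.521 K/W
ΣR = 6.248×10^-5 + 1.023 + 1.521 = 2.544 K/W
Q = ΔT/ΣR = (80.5 °C − 12.4 °C)/2.544 = 26.8 W

Q = 26.8 W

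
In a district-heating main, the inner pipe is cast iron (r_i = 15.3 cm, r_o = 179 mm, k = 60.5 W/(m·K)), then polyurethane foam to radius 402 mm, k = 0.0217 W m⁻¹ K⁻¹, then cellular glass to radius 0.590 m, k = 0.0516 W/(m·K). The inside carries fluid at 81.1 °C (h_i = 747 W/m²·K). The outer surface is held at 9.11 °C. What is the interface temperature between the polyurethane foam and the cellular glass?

T = 21.1 °C

Resistance network (inner→outer):
  R'_conv,in = 1/(2πr h) = 1/(2π·0.153·747) = 0.001393 m·K/W
  R'_cast iron = ln(0.179/0.153)/(2πk) = 0.1569/(2π·60.5) = 4.129×10^-4 m·K/W
  R'_polyurethane foam = ln(0.402/0.179)/(2πk) = 0.8091/(2π·0.0217) = 5.934 m·K/W
  R'_cellular glass = ln(0.590/0.402)/(2πk) = 0.3837/(2π·0.0516) = 1.183 m·K/W
ΣR = 0.001393 + 4.129×10^-4 + 5.934 + 1.183 = 7.119 m·K/W
Q' = ΔT/ΣR = (81.1 °C − 9.11 °C)/7.119 = 10.11 W/m
From the inner boundary to the polyurethane foam/cellular glass interface, ΣR_partial = 5.936 m·K/W.
T_interface = T_in − Q'·ΣR_partial = 81.1 °C − (10.11)(5.936) = 21.1 °C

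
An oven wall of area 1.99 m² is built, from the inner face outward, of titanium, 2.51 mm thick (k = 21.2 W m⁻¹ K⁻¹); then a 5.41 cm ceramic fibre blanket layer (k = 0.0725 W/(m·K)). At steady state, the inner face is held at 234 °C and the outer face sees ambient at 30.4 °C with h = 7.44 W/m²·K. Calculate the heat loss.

Q = 460 W

Series thermal resistances, inner to outer:
  R_titanium = L/(kA) = 0.00251/(21.2·1.99) = 5.950×10^-5 K/W
  R_ceramic fibre blanket = L/(kA) = 0.0541/(0.0725·1.99) = 0.3750 K/W
  R_conv,out = 1/(hA) = 1/(7.44·1.99) = 0.06754 K/W
ΣR = 5.950×10^-5 + 0.3750 + 0.06754 = 0.4426 K/W
Q = ΔT/ΣR = (234 °C − 30.4 °C)/0.4426 = 460 W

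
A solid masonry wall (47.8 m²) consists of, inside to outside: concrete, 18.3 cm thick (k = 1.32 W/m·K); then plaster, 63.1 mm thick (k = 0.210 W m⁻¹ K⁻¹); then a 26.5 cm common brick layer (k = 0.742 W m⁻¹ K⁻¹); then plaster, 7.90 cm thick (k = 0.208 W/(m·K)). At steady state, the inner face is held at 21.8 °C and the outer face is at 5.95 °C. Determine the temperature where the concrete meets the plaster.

T = 19.9 °C

Treat each layer as a resistance in series:
  R_concrete = L/(kA) = 0.183/(1.32·47.8) = 0.002900 K/W
  R_plaster = L/(kA) = 0.0631/(0.210·47.8) = 0.006286 K/W
  R_common brick = L/(kA) = 0.265/(0.742·47.8) = 0.007472 K/W
  R_plaster = L/(kA) = 0.0790/(0.208·47.8) = 0.007946 K/W
ΣR = 0.002900 + 0.006286 + 0.007472 + 0.007946 = 0.02460 K/W
Q = ΔT/ΣR = (21.8 °C − 5.95 °C)/0.02460 = 644.3 W
From the inner boundary to the concrete/plaster interface, ΣR_partial = 0.002900 K/W.
T_interface = T_in − Q·ΣR_partial = 21.8 °C − (644.3)(0.002900) = 19.9 °C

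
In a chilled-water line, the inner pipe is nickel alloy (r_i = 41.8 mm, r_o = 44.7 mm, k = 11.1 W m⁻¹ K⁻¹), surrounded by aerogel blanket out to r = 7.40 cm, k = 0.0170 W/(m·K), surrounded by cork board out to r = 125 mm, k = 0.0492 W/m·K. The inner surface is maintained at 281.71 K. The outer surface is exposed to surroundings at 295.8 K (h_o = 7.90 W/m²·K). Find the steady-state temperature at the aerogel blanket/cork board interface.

Resistance network (inner→outer):
  R'_nickel alloy = ln(0.0447/0.0418)/(2πk) = 0.06708/(2π·11.1) = 9.618×10^-4 m·K/W
  R'_aerogel blanket = ln(0.0740/0.0447)/(2πk) = 0.5041/(2π·0.0170) = 4.719 m·K/W
  R'_cork board = ln(0.125/0.0740)/(2πk) = 0.5242/(2π·0.0492) = 1.696 m·K/W
  R'_conv,out = 1/(2πr h) = 1/(2π·0.125·7.90) = 0.1612 m·K/W
ΣR = 9.618×10^-4 + 4.719 + 1.696 + 0.1612 = 6.577 m·K/W
Q' = ΔT/ΣR = (281.71 K − 295.8 K)/6.577 = -2.142 W/m
From the inner boundary to the aerogel blanket/cork board interface, ΣR_partial = 4.720 m·K/W.
T_interface = T_in − Q'·ΣR_partial = 281.71 K − (-2.142)(4.720) = 291.8 K

T = 291.8 K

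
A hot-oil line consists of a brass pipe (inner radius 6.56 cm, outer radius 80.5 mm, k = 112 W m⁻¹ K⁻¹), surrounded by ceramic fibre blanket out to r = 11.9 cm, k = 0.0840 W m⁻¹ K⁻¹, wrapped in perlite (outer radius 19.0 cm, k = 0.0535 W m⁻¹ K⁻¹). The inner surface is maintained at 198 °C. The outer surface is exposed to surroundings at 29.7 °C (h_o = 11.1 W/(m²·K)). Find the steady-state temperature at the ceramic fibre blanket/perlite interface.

Treat each layer as a resistance in series:
  R'_brass = ln(0.0805/0.0656)/(2πk) = 0.2047/(2π·112) = 2.909×10^-4 m·K/W
  R'_ceramic fibre blanket = ln(0.119/0.0805)/(2πk) = 0.3909/(2π·0.0840) = 0.7406 m·K/W
  R'_perlite = ln(0.190/0.119)/(2πk) = 0.4679/(2π·0.0535) = 1.392 m·K/W
  R'_conv,out = 1/(2πr h) = 1/(2π·0.190·11.1) = 0.07546 m·K/W
ΣR = 2.909×10^-4 + 0.7406 + 1.392 + 0.07546 = 2.208 m·K/W
Q' = ΔT/ΣR = (198 °C − 29.7 °C)/2.208 = 76.22 W/m
From the inner boundary to the ceramic fibre blanket/perlite interface, ΣR_partial = 0.7409 m·K/W.
T_interface = T_in − Q'·ΣR_partial = 198 °C − (76.22)(0.7409) = 142 °C

T = 142 °C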